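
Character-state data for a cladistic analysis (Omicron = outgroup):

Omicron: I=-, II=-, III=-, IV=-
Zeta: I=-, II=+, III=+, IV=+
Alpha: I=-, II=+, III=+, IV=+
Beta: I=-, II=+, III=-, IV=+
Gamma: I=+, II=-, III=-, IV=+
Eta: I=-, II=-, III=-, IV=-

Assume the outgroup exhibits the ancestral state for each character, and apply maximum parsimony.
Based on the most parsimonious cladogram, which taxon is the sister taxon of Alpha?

Zeta

The outgroup has state '-' for every character, so '+' is the derived state throughout.
I: derived state '+' in Gamma only — an autapomorphy, so it tells us nothing about relationships among taxa.
II (derived state '+') is shared by Alpha, Beta, and Zeta — a synapomorphy uniting that clade.
III (derived state '+') is shared by Alpha and Zeta — a synapomorphy uniting that clade.
IV: derived state '+' in Alpha, Beta, Gamma, and Zeta only — synapomorphy for {Alpha, Beta, Gamma, Zeta}.
Most parsimonious ingroup topology: ((((Zeta,Alpha),Beta),Gamma),Eta).
Alpha and Zeta form a cherry on this tree, so they are sister taxa.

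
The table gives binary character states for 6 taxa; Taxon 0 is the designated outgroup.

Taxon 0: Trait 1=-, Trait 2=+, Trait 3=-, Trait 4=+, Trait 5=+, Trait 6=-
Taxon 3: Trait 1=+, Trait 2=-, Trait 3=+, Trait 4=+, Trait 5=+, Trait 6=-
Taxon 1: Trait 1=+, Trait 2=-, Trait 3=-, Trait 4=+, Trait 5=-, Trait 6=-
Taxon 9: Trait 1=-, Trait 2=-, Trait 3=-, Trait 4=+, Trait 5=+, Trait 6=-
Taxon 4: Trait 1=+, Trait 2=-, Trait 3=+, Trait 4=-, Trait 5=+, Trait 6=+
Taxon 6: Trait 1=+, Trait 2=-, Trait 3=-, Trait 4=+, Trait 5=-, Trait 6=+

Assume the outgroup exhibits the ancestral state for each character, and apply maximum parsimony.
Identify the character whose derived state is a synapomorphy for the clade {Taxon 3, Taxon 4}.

Trait 3

Character polarity is set by the outgroup: the derived state is whichever differs from the outgroup's state, so for Trait 2, Trait 4, Trait 5 the derived state is '-', and for the remaining characters it is '+'.
Trait 1 (derived state '+') is shared by Taxon 1, Taxon 3, Taxon 4, and Taxon 6 — a synapomorphy uniting that clade.
Trait 2 (derived state '-') is shared by all ingroup taxa — unites the whole ingroup.
Trait 3 (derived state '+') is shared by Taxon 3 and Taxon 4 — a synapomorphy uniting that clade.
Trait 4 (derived state '-') is unique to Taxon 4 (autapomorphy; uninformative for grouping).
Only Taxon 1 and Taxon 6 show the derived state '-' for Trait 5, supporting them as a clade.
Trait 6 groups Taxon 4 and Taxon 6, which is incompatible with the clades supported by the remaining characters; treating it as convergent (homoplasy) costs fewer steps than any alternative tree.
Most parsimonious ingroup topology: (((Taxon 3,Taxon 4),(Taxon 1,Taxon 6)),Taxon 9).
The clade {Taxon 3, Taxon 4} is supported by Trait 3: its derived state '+' occurs in exactly those taxa and in no other taxon (including the outgroup).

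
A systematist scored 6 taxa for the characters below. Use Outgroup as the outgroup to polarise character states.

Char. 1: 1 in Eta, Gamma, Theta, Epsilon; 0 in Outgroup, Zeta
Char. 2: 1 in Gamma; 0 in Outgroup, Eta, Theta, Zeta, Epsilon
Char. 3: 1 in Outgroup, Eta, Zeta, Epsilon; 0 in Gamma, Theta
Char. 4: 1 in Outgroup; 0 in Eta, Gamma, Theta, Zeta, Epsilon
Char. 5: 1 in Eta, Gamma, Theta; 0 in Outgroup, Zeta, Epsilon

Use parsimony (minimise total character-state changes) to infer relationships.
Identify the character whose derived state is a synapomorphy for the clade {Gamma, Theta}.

Character polarity is set by the outgroup: the derived state is whichever differs from the outgroup's state, so for Char. 3, Char. 4 the derived state is '0', and for the remaining characters it is '1'.
Char. 1 (derived state '1') is shared by Epsilon, Eta, Gamma, and Theta — a synapomorphy uniting that clade.
Char. 2: derived state '1' in Gamma only — an autapomorphy, so it tells us nothing about relationships among taxa.
Only Gamma and Theta show the derived state '0' for Char. 3, supporting them as a clade.
Char. 4 (derived state '0') is shared by all ingroup taxa — unites the whole ingroup.
Only Eta, Gamma, and Theta show the derived state '1' for Char. 5, supporting them as a clade.
Most parsimonious ingroup topology: (((Eta,(Gamma,Theta)),Epsilon),Zeta).
The clade {Gamma, Theta} is supported by Char. 3: its derived state '0' occurs in exactly those taxa and in no other taxon (including the outgroup).

Char. 3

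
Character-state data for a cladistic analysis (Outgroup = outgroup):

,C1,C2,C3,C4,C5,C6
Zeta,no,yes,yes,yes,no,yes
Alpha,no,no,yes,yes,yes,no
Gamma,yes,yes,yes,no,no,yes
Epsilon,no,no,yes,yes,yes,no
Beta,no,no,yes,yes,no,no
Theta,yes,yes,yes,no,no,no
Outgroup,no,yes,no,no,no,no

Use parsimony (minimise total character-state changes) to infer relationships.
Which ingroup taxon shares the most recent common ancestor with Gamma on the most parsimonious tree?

Character polarity is set by the outgroup: the derived state is whichever differs from the outgroup's state, so for C2 the derived state is 'no', and for the remaining characters it is 'yes'.
C1 (derived state 'yes') is shared by Gamma and Theta — a synapomorphy uniting that clade.
Only Alpha, Beta, and Epsilon show the derived state 'no' for C2, supporting them as a clade.
All ingroup taxa share the derived state 'yes' for C3; it defines the ingroup but does not resolve relationships within it.
C4 (derived state 'yes') is shared by Alpha, Beta, Epsilon, and Zeta — a synapomorphy uniting that clade.
Only Alpha and Epsilon show the derived state 'yes' for C5, supporting them as a clade.
C6 groups Gamma and Zeta, which is incompatible with the clades supported by the remaining characters; treating it as convergent (homoplasy) costs fewer steps than any alternative tree.
Most parsimonious ingroup topology: ((Gamma,Theta),(Zeta,((Epsilon,Alpha),Beta))).
Gamma and Theta form a cherry on this tree, so they are sister taxa.

Theta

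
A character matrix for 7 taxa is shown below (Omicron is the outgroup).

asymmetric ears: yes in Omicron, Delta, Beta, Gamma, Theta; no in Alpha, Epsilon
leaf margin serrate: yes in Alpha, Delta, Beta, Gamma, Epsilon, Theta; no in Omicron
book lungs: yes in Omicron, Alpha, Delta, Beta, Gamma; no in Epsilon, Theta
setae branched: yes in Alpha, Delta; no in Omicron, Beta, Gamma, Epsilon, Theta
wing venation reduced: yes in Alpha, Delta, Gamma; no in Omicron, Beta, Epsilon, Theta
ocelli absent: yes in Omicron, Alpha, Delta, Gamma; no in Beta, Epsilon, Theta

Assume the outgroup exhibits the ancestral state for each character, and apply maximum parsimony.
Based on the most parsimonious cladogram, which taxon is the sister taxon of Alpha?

Delta

Character polarity is set by the outgroup: the derived state is whichever differs from the outgroup's state, so for asymmetric ears, book lungs, ocelli absent the derived state is 'no', and for the remaining characters it is 'yes'.
asymmetric ears groups Alpha and Epsilon, which is incompatible with the clades supported by the remaining characters; treating it as convergent (homoplasy) costs fewer steps than any alternative tree.
leaf margin serrate (derived state 'yes') is shared by all ingroup taxa — unites the whole ingroup.
book lungs (derived state 'no') is shared by Epsilon and Theta — a synapomorphy uniting that clade.
setae branched (derived state 'yes') is shared by Alpha and Delta — a synapomorphy uniting that clade.
Only Alpha, Delta, and Gamma show the derived state 'yes' for wing venation reduced, supporting them as a clade.
ocelli absent (derived state 'no') is shared by Beta, Epsilon, and Theta — a synapomorphy uniting that clade.
Most parsimonious ingroup topology: (((Alpha,Delta),Gamma),(Beta,(Epsilon,Theta))).
Alpha and Delta form a cherry on this tree, so they are sister taxa.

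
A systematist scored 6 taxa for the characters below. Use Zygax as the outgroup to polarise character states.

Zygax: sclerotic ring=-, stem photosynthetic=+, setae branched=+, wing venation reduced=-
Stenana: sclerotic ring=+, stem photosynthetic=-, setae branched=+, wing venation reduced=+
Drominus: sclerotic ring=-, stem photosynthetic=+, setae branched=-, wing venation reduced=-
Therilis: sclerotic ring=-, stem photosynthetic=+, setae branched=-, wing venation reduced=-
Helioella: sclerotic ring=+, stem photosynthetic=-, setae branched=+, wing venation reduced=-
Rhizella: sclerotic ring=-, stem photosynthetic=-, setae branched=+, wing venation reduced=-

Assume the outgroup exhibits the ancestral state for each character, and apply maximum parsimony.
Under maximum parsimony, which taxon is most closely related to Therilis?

Character polarity is set by the outgroup: the derived state is whichever differs from the outgroup's state, so for stem photosynthetic, setae branched the derived state is '-', and for the remaining characters it is '+'.
sclerotic ring: derived state '+' in Helioella and Stenana only — synapomorphy for {Helioella, Stenana}.
stem photosynthetic: derived state '-' in Helioella, Rhizella, and Stenana only — synapomorphy for {Helioella, Rhizella, Stenana}.
setae branched: derived state '-' in Drominus and Therilis only — synapomorphy for {Drominus, Therilis}.
wing venation reduced: derived state '+' in Stenana only — an autapomorphy, so it tells us nothing about relationships among taxa.
Most parsimonious ingroup topology: (((Stenana,Helioella),Rhizella),(Drominus,Therilis)).
Therilis and Drominus form a cherry on this tree, so they are sister taxa.

Drominus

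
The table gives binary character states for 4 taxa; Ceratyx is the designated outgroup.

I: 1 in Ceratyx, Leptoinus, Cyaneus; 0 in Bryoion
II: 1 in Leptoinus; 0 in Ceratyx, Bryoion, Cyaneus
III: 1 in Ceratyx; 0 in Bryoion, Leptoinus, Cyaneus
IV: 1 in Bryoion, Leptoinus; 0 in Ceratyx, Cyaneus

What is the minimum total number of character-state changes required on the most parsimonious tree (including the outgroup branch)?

Character polarity is set by the outgroup: the derived state is whichever differs from the outgroup's state, so for I, III the derived state is '0', and for the remaining characters it is '1'.
I: derived state '0' in Bryoion only — an autapomorphy, so it tells us nothing about relationships among taxa.
II: derived state '1' in Leptoinus only — an autapomorphy, so it tells us nothing about relationships among taxa.
III (derived state '0') is shared by all ingroup taxa — unites the whole ingroup.
Only Bryoion and Leptoinus show the derived state '1' for IV, supporting them as a clade.
Most parsimonious ingroup topology: ((Bryoion,Leptoinus),Cyaneus).
Changes per character on this tree: I: 1; II: 1; III: 1; IV: 1.
Total = 4.

4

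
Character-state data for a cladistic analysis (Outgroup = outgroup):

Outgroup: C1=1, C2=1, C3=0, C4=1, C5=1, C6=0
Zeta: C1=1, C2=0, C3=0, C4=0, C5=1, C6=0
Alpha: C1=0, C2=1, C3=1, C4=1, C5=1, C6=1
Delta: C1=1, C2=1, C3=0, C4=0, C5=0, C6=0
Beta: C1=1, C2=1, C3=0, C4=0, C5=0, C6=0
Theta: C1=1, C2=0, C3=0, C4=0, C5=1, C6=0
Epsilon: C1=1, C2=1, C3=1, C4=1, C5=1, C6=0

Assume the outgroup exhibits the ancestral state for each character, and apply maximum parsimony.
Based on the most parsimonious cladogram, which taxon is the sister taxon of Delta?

Beta

Character polarity is set by the outgroup: the derived state is whichever differs from the outgroup's state, so for C1, C2, C4, C5 the derived state is '0', and for the remaining characters it is '1'.
C1: derived state '0' in Alpha only — an autapomorphy, so it tells us nothing about relationships among taxa.
Only Theta and Zeta show the derived state '0' for C2, supporting them as a clade.
Only Alpha and Epsilon show the derived state '1' for C3, supporting them as a clade.
Only Beta, Delta, Theta, and Zeta show the derived state '0' for C4, supporting them as a clade.
Only Beta and Delta show the derived state '0' for C5, supporting them as a clade.
C6: derived state '1' in Alpha only — an autapomorphy, so it tells us nothing about relationships among taxa.
Most parsimonious ingroup topology: (((Zeta,Theta),(Delta,Beta)),(Alpha,Epsilon)).
Delta and Beta form a cherry on this tree, so they are sister taxa.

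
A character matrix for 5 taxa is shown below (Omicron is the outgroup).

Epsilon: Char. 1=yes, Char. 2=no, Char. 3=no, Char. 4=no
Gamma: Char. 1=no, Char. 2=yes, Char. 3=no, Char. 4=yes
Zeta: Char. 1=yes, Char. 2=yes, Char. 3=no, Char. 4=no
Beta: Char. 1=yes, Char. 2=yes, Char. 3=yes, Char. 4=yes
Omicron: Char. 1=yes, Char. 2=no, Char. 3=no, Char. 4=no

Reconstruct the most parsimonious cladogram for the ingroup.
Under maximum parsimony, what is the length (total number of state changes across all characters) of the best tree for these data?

4

Character polarity is set by the outgroup: the derived state is whichever differs from the outgroup's state, so for Char. 1 the derived state is 'no', and for the remaining characters it is 'yes'.
Char. 1: derived state 'no' in Gamma only — an autapomorphy, so it tells us nothing about relationships among taxa.
Char. 2: derived state 'yes' in Beta, Gamma, and Zeta only — synapomorphy for {Beta, Gamma, Zeta}.
Char. 3 (derived state 'yes') is unique to Beta (autapomorphy; uninformative for grouping).
Only Beta and Gamma show the derived state 'yes' for Char. 4, supporting them as a clade.
Most parsimonious ingroup topology: (((Beta,Gamma),Zeta),Epsilon).
Changes per character on this tree: Char. 1: 1; Char. 2: 1; Char. 3: 1; Char. 4: 1.
Total = 4.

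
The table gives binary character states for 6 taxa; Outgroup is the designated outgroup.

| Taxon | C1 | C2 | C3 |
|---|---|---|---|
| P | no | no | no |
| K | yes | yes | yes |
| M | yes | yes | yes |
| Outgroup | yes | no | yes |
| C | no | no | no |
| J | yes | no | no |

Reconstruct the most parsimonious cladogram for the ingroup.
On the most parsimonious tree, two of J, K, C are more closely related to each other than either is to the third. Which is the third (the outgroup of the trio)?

Character polarity is set by the outgroup: the derived state is whichever differs from the outgroup's state, so for C1, C3 the derived state is 'no', and for the remaining characters it is 'yes'.
C1 (derived state 'no') is shared by C and P — a synapomorphy uniting that clade.
C2: derived state 'yes' in K and M only — synapomorphy for {K, M}.
Only C, J, and P show the derived state 'no' for C3, supporting them as a clade.
Most parsimonious ingroup topology: ((M,K),((C,P),J)).
C and J share a more recent common ancestor with each other than either does with K, so K is the least closely related of the three.

K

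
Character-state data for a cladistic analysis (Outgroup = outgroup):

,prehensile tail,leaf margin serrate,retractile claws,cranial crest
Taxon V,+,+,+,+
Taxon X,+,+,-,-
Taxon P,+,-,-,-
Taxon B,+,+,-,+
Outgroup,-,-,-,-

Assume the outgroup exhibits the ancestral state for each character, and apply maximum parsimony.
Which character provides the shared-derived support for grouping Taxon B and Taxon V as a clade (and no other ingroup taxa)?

cranial crest

The outgroup has state '-' for every character, so '+' is the derived state throughout.
All ingroup taxa share the derived state '+' for prehensile tail; it defines the ingroup but does not resolve relationships within it.
leaf margin serrate (derived state '+') is shared by Taxon B, Taxon V, and Taxon X — a synapomorphy uniting that clade.
retractile claws (derived state '+') is unique to Taxon V (autapomorphy; uninformative for grouping).
Only Taxon B and Taxon V show the derived state '+' for cranial crest, supporting them as a clade.
Most parsimonious ingroup topology: (((Taxon B,Taxon V),Taxon X),Taxon P).
The clade {Taxon B, Taxon V} is supported by cranial crest: its derived state '+' occurs in exactly those taxa and in no other taxon (including the outgroup).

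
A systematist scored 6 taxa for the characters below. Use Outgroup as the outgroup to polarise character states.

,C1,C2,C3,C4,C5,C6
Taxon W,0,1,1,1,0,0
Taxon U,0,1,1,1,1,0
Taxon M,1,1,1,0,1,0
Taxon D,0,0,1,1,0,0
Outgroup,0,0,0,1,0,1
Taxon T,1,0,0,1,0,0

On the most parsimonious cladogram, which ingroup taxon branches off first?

Character polarity is set by the outgroup: the derived state is whichever differs from the outgroup's state, so for C4, C6 the derived state is '0', and for the remaining characters it is '1'.
C1 (state '1') occurs in Taxon M and Taxon T but conflicts with the nesting implied by the other characters — most parsimoniously interpreted as homoplasy.
C2 (derived state '1') is shared by Taxon M, Taxon U, and Taxon W — a synapomorphy uniting that clade.
C3 (derived state '1') is shared by Taxon D, Taxon M, Taxon U, and Taxon W — a synapomorphy uniting that clade.
C4 (derived state '0') is unique to Taxon M (autapomorphy; uninformative for grouping).
C5 (derived state '1') is shared by Taxon M and Taxon U — a synapomorphy uniting that clade.
C6 (derived state '0') is shared by all ingroup taxa — unites the whole ingroup.
Most parsimonious ingroup topology: ((Taxon D,(Taxon W,(Taxon U,Taxon M))),Taxon T).
Taxon T is sister to the clade containing all other ingroup taxa, so it is the earliest-diverging (most basal) ingroup lineage.

Taxon T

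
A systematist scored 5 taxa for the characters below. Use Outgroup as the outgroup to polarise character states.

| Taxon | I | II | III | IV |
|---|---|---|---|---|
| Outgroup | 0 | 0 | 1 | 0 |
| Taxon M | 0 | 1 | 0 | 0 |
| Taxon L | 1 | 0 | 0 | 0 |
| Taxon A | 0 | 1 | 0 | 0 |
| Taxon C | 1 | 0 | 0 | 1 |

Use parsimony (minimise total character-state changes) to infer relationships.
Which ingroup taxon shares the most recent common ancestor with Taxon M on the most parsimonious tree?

Taxon A

Character polarity is set by the outgroup: the derived state is whichever differs from the outgroup's state, so for III the derived state is '0', and for the remaining characters it is '1'.
I: derived state '1' in Taxon C and Taxon L only — synapomorphy for {Taxon C, Taxon L}.
II (derived state '1') is shared by Taxon A and Taxon M — a synapomorphy uniting that clade.
All ingroup taxa share the derived state '0' for III; it defines the ingroup but does not resolve relationships within it.
IV (derived state '1') is unique to Taxon C (autapomorphy; uninformative for grouping).
Most parsimonious ingroup topology: ((Taxon M,Taxon A),(Taxon L,Taxon C)).
Taxon M and Taxon A form a cherry on this tree, so they are sister taxa.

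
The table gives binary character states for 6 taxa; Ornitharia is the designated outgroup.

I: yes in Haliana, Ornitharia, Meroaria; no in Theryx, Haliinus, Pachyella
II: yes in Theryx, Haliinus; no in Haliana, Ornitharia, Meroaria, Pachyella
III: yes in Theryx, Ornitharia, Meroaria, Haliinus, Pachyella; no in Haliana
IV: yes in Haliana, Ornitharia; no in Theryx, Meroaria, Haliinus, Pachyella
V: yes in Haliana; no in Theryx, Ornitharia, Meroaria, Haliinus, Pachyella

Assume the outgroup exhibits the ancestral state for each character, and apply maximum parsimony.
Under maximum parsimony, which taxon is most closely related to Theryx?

Haliinus

Character polarity is set by the outgroup: the derived state is whichever differs from the outgroup's state, so for I, III, IV the derived state is 'no', and for the remaining characters it is 'yes'.
I (derived state 'no') is shared by Haliinus, Pachyella, and Theryx — a synapomorphy uniting that clade.
Only Haliinus and Theryx show the derived state 'yes' for II, supporting them as a clade.
III (derived state 'no') is unique to Haliana (autapomorphy; uninformative for grouping).
IV: derived state 'no' in Haliinus, Meroaria, Pachyella, and Theryx only — synapomorphy for {Haliinus, Meroaria, Pachyella, Theryx}.
V (derived state 'yes') is unique to Haliana (autapomorphy; uninformative for grouping).
Most parsimonious ingroup topology: (Haliana,(((Haliinus,Theryx),Pachyella),Meroaria)).
Theryx and Haliinus form a cherry on this tree, so they are sister taxa.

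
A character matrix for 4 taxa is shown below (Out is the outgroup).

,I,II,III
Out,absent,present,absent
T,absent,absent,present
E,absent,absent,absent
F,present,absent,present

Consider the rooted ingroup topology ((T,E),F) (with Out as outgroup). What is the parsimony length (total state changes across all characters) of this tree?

Map each character onto ((T,E),F) (rooted by Out) and count the minimum state changes it requires (Fitch parsimony):
I: 1; II: 1; III: 2.
Total tree length = 4.

4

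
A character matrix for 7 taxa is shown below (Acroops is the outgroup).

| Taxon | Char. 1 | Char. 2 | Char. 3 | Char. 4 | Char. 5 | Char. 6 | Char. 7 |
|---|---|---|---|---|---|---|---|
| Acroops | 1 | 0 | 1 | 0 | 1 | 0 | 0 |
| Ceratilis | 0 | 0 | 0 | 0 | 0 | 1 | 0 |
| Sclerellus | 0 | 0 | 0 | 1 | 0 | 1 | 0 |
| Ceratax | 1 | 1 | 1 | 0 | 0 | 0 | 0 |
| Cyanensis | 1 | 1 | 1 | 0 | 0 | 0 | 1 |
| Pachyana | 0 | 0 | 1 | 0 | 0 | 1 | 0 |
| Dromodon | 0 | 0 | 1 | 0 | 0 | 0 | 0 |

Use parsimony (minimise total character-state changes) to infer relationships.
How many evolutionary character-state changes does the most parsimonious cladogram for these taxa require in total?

7

Character polarity is set by the outgroup: the derived state is whichever differs from the outgroup's state, so for Char. 1, Char. 3, Char. 5 the derived state is '0', and for the remaining characters it is '1'.
Char. 1 (derived state '0') is shared by Ceratilis, Dromodon, Pachyana, and Sclerellus — a synapomorphy uniting that clade.
Char. 2: derived state '1' in Ceratax and Cyanensis only — synapomorphy for {Ceratax, Cyanensis}.
Char. 3 (derived state '0') is shared by Ceratilis and Sclerellus — a synapomorphy uniting that clade.
Char. 4 (derived state '1') is unique to Sclerellus (autapomorphy; uninformative for grouping).
Char. 5 (derived state '0') is shared by all ingroup taxa — unites the whole ingroup.
Char. 6: derived state '1' in Ceratilis, Pachyana, and Sclerellus only — synapomorphy for {Ceratilis, Pachyana, Sclerellus}.
Char. 7 (derived state '1') is unique to Cyanensis (autapomorphy; uninformative for grouping).
Most parsimonious ingroup topology: ((((Ceratilis,Sclerellus),Pachyana),Dromodon),(Ceratax,Cyanensis)).
Changes per character on this tree: Char. 1: 1; Char. 2: 1; Char. 3: 1; Char. 4: 1; Char. 5: 1; Char. 6: 1; Char. 7: 1.
Total = 7.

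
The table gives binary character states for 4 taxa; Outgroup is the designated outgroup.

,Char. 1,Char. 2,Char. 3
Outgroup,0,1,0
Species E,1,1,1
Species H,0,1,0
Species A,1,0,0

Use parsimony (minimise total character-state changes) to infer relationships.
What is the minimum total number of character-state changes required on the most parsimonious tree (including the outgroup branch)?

3

Character polarity is set by the outgroup: the derived state is whichever differs from the outgroup's state, so for Char. 2 the derived state is '0', and for the remaining characters it is '1'.
Char. 1: derived state '1' in Species A and Species E only — synapomorphy for {Species A, Species E}.
Char. 2: derived state '0' in Species A only — an autapomorphy, so it tells us nothing about relationships among taxa.
Char. 3 (derived state '1') is unique to Species E (autapomorphy; uninformative for grouping).
Most parsimonious ingroup topology: ((Species A,Species E),Species H).
Changes per character on this tree: Char. 1: 1; Char. 2: 1; Char. 3: 1.
Total = 3.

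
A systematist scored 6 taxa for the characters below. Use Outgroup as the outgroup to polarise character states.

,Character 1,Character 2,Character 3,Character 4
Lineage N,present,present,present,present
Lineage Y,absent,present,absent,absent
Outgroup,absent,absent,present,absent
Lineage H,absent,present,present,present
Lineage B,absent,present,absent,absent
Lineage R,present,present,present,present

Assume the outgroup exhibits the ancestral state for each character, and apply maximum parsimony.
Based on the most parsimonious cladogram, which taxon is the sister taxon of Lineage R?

Lineage N

Character polarity is set by the outgroup: the derived state is whichever differs from the outgroup's state, so for Character 3 the derived state is 'absent', and for the remaining characters it is 'present'.
Only Lineage N and Lineage R show the derived state 'present' for Character 1, supporting them as a clade.
Character 2 (derived state 'present') is shared by all ingroup taxa — unites the whole ingroup.
Character 3: derived state 'absent' in Lineage B and Lineage Y only — synapomorphy for {Lineage B, Lineage Y}.
Only Lineage H, Lineage N, and Lineage R show the derived state 'present' for Character 4, supporting them as a clade.
Most parsimonious ingroup topology: (((Lineage R,Lineage N),Lineage H),(Lineage B,Lineage Y)).
Lineage R and Lineage N form a cherry on this tree, so they are sister taxa.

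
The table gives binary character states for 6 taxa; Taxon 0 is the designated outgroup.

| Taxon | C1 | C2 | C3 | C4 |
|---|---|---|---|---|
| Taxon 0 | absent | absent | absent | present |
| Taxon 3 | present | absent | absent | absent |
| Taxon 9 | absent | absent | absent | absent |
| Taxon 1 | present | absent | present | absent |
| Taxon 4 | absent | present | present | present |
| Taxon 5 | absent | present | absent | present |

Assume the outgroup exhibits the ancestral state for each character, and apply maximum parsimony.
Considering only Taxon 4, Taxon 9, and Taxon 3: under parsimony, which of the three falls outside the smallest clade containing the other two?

Character polarity is set by the outgroup: the derived state is whichever differs from the outgroup's state, so for C4 the derived state is 'absent', and for the remaining characters it is 'present'.
C1 (derived state 'present') is shared by Taxon 1 and Taxon 3 — a synapomorphy uniting that clade.
C2 (derived state 'present') is shared by Taxon 4 and Taxon 5 — a synapomorphy uniting that clade.
C3 (state 'present') occurs in Taxon 1 and Taxon 4 but conflicts with the nesting implied by the other characters — most parsimoniously interpreted as homoplasy.
C4 (derived state 'absent') is shared by Taxon 1, Taxon 3, and Taxon 9 — a synapomorphy uniting that clade.
Most parsimonious ingroup topology: (((Taxon 3,Taxon 1),Taxon 9),(Taxon 4,Taxon 5)).
Taxon 3 and Taxon 9 share a more recent common ancestor with each other than either does with Taxon 4, so Taxon 4 is the least closely related of the three.

Taxon 4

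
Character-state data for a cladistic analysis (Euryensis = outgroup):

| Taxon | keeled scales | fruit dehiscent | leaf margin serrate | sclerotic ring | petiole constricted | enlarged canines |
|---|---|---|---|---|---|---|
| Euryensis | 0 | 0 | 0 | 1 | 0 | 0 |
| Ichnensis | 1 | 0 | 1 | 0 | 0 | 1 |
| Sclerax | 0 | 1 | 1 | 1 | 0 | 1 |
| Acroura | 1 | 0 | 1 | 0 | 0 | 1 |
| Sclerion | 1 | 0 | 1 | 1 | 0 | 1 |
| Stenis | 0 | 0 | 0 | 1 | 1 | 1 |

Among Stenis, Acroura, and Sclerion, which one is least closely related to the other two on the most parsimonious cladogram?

Character polarity is set by the outgroup: the derived state is whichever differs from the outgroup's state, so for sclerotic ring the derived state is '0', and for the remaining characters it is '1'.
Only Acroura, Ichnensis, and Sclerion show the derived state '1' for keeled scales, supporting them as a clade.
fruit dehiscent (derived state '1') is unique to Sclerax (autapomorphy; uninformative for grouping).
Only Acroura, Ichnensis, Sclerax, and Sclerion show the derived state '1' for leaf margin serrate, supporting them as a clade.
Only Acroura and Ichnensis show the derived state '0' for sclerotic ring, supporting them as a clade.
petiole constricted: derived state '1' in Stenis only — an autapomorphy, so it tells us nothing about relationships among taxa.
enlarged canines (derived state '1') is shared by all ingroup taxa — unites the whole ingroup.
Most parsimonious ingroup topology: ((((Ichnensis,Acroura),Sclerion),Sclerax),Stenis).
Acroura and Sclerion share a more recent common ancestor with each other than either does with Stenis, so Stenis is the least closely related of the three.

Stenis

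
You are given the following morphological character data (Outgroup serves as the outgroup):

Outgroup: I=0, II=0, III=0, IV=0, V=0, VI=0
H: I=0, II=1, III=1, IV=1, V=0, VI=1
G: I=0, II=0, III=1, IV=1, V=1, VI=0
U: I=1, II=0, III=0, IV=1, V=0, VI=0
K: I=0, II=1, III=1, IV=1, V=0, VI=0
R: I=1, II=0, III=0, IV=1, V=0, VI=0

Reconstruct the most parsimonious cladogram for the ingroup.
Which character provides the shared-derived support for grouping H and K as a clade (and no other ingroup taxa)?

II

The outgroup has state '0' for every character, so '1' is the derived state throughout.
Only R and U show the derived state '1' for I, supporting them as a clade.
II (derived state '1') is shared by H and K — a synapomorphy uniting that clade.
Only G, H, and K show the derived state '1' for III, supporting them as a clade.
IV (derived state '1') is shared by all ingroup taxa — unites the whole ingroup.
V: derived state '1' in G only — an autapomorphy, so it tells us nothing about relationships among taxa.
VI (derived state '1') is unique to H (autapomorphy; uninformative for grouping).
Most parsimonious ingroup topology: (((H,K),G),(U,R)).
The clade {H, K} is supported by II: its derived state '1' occurs in exactly those taxa and in no other taxon (including the outgroup).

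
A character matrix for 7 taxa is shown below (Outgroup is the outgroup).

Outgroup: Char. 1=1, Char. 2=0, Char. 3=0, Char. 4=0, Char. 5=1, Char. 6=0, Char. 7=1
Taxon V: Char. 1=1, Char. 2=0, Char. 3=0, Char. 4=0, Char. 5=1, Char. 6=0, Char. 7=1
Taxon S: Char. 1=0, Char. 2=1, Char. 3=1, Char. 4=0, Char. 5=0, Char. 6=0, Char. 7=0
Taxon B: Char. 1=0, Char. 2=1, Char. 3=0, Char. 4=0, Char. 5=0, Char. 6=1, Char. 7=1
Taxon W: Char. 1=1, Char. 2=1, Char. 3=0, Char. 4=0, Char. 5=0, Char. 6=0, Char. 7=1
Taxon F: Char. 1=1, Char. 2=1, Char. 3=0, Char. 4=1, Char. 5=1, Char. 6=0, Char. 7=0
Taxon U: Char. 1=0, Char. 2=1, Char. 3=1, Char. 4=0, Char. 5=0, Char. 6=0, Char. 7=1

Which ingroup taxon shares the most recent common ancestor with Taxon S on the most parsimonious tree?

Character polarity is set by the outgroup: the derived state is whichever differs from the outgroup's state, so for Char. 1, Char. 5, Char. 7 the derived state is '0', and for the remaining characters it is '1'.
Char. 1 (derived state '0') is shared by Taxon B, Taxon S, and Taxon U — a synapomorphy uniting that clade.
Only Taxon B, Taxon F, Taxon S, Taxon U, and Taxon W show the derived state '1' for Char. 2, supporting them as a clade.
Char. 3: derived state '1' in Taxon S and Taxon U only — synapomorphy for {Taxon S, Taxon U}.
Char. 4 (derived state '1') is unique to Taxon F (autapomorphy; uninformative for grouping).
Char. 5 (derived state '0') is shared by Taxon B, Taxon S, Taxon U, and Taxon W — a synapomorphy uniting that clade.
Char. 6 (derived state '1') is unique to Taxon B (autapomorphy; uninformative for grouping).
Char. 7 (state '0') occurs in Taxon F and Taxon S but conflicts with the nesting implied by the other characters — most parsimoniously interpreted as homoplasy.
Most parsimonious ingroup topology: (Taxon V,((((Taxon S,Taxon U),Taxon B),Taxon W),Taxon F)).
Taxon S and Taxon U form a cherry on this tree, so they are sister taxa.

Taxon U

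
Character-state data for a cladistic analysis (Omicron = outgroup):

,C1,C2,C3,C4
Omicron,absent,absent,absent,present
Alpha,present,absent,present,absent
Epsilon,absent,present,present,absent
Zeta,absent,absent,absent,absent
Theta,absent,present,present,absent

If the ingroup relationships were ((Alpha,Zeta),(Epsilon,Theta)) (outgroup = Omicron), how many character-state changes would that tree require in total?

Map each character onto ((Alpha,Zeta),(Epsilon,Theta)) (rooted by Omicron) and count the minimum state changes it requires (Fitch parsimony):
C1: 1; C2: 1; C3: 2; C4: 1.
Total tree length = 5.

5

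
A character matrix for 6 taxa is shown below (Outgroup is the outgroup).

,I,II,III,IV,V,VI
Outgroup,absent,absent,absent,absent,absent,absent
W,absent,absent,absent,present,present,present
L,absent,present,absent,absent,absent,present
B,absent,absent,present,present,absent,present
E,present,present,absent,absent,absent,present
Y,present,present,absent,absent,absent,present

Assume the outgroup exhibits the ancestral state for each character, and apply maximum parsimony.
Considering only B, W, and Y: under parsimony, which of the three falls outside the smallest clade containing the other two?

Y

The outgroup has state 'absent' for every character, so 'present' is the derived state throughout.
I (derived state 'present') is shared by E and Y — a synapomorphy uniting that clade.
II (derived state 'present') is shared by E, L, and Y — a synapomorphy uniting that clade.
III: derived state 'present' in B only — an autapomorphy, so it tells us nothing about relationships among taxa.
IV (derived state 'present') is shared by B and W — a synapomorphy uniting that clade.
V (derived state 'present') is unique to W (autapomorphy; uninformative for grouping).
VI (derived state 'present') is shared by all ingroup taxa — unites the whole ingroup.
Most parsimonious ingroup topology: ((W,B),(L,(E,Y))).
B and W share a more recent common ancestor with each other than either does with Y, so Y is the least closely related of the three.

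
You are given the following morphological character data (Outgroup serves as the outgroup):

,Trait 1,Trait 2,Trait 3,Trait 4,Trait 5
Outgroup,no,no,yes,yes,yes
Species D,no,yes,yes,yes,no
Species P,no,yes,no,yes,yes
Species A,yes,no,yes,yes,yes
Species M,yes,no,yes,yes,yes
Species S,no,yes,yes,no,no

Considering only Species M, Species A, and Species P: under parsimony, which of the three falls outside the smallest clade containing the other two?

Character polarity is set by the outgroup: the derived state is whichever differs from the outgroup's state, so for Trait 3, Trait 4, Trait 5 the derived state is 'no', and for the remaining characters it is 'yes'.
Trait 1 (derived state 'yes') is shared by Species A and Species M — a synapomorphy uniting that clade.
Trait 2 (derived state 'yes') is shared by Species D, Species P, and Species S — a synapomorphy uniting that clade.
Trait 3 (derived state 'no') is unique to Species P (autapomorphy; uninformative for grouping).
Trait 4 (derived state 'no') is unique to Species S (autapomorphy; uninformative for grouping).
Trait 5 (derived state 'no') is shared by Species D and Species S — a synapomorphy uniting that clade.
Most parsimonious ingroup topology: (((Species D,Species S),Species P),(Species A,Species M)).
Species A and Species M share a more recent common ancestor with each other than either does with Species P, so Species P is the least closely related of the three.

Species P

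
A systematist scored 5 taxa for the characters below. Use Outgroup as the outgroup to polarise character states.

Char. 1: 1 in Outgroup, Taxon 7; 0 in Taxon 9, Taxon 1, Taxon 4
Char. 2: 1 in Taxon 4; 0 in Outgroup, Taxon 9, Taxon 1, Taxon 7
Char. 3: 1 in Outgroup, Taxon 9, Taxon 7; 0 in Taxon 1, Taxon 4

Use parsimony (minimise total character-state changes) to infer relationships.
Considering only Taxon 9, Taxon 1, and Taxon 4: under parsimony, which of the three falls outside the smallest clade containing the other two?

Character polarity is set by the outgroup: the derived state is whichever differs from the outgroup's state, so for Char. 1, Char. 3 the derived state is '0', and for the remaining characters it is '1'.
Char. 1 (derived state '0') is shared by Taxon 1, Taxon 4, and Taxon 9 — a synapomorphy uniting that clade.
Char. 2 (derived state '1') is unique to Taxon 4 (autapomorphy; uninformative for grouping).
Only Taxon 1 and Taxon 4 show the derived state '0' for Char. 3, supporting them as a clade.
Most parsimonious ingroup topology: ((Taxon 9,(Taxon 1,Taxon 4)),Taxon 7).
Taxon 4 and Taxon 1 share a more recent common ancestor with each other than either does with Taxon 9, so Taxon 9 is the least closely related of the three.

Taxon 9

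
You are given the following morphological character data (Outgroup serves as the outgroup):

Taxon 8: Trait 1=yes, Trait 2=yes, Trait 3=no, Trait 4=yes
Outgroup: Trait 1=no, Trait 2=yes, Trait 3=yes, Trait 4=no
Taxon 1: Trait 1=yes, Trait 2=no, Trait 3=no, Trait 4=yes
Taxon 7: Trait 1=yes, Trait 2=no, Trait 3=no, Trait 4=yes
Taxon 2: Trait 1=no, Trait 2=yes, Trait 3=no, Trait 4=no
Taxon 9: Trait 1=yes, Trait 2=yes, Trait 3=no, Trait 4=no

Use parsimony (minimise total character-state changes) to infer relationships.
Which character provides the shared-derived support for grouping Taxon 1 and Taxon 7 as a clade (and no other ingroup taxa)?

Trait 2

Character polarity is set by the outgroup: the derived state is whichever differs from the outgroup's state, so for Trait 2, Trait 3 the derived state is 'no', and for the remaining characters it is 'yes'.
Trait 1 (derived state 'yes') is shared by Taxon 1, Taxon 7, Taxon 8, and Taxon 9 — a synapomorphy uniting that clade.
Only Taxon 1 and Taxon 7 show the derived state 'no' for Trait 2, supporting them as a clade.
Trait 3 (derived state 'no') is shared by all ingroup taxa — unites the whole ingroup.
Only Taxon 1, Taxon 7, and Taxon 8 show the derived state 'yes' for Trait 4, supporting them as a clade.
Most parsimonious ingroup topology: (Taxon 2,(Taxon 9,((Taxon 7,Taxon 1),Taxon 8))).
The clade {Taxon 1, Taxon 7} is supported by Trait 2: its derived state 'no' occurs in exactly those taxa and in no other taxon (including the outgroup).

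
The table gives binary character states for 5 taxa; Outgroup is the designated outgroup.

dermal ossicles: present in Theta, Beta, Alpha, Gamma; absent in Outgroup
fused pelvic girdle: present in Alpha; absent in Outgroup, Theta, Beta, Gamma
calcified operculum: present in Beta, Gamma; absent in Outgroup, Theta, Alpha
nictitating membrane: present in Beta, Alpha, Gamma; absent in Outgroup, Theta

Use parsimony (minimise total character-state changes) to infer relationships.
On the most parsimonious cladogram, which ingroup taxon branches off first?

The outgroup has state 'absent' for every character, so 'present' is the derived state throughout.
All ingroup taxa share the derived state 'present' for dermal ossicles; it defines the ingroup but does not resolve relationships within it.
fused pelvic girdle (derived state 'present') is unique to Alpha (autapomorphy; uninformative for grouping).
calcified operculum: derived state 'present' in Beta and Gamma only — synapomorphy for {Beta, Gamma}.
nictitating membrane (derived state 'present') is shared by Alpha, Beta, and Gamma — a synapomorphy uniting that clade.
Most parsimonious ingroup topology: (Theta,((Beta,Gamma),Alpha)).
Theta is sister to the clade containing all other ingroup taxa, so it is the earliest-diverging (most basal) ingroup lineage.

Theta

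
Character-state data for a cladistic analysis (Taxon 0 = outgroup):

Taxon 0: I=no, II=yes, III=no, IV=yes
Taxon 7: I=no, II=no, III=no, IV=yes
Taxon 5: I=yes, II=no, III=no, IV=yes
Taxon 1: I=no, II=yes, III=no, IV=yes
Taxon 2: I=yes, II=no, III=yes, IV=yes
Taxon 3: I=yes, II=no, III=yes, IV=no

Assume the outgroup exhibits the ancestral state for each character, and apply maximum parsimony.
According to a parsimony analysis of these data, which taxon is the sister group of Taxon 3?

Taxon 2

Character polarity is set by the outgroup: the derived state is whichever differs from the outgroup's state, so for II, IV the derived state is 'no', and for the remaining characters it is 'yes'.
I: derived state 'yes' in Taxon 2, Taxon 3, and Taxon 5 only — synapomorphy for {Taxon 2, Taxon 3, Taxon 5}.
II (derived state 'no') is shared by Taxon 2, Taxon 3, Taxon 5, and Taxon 7 — a synapomorphy uniting that clade.
III (derived state 'yes') is shared by Taxon 2 and Taxon 3 — a synapomorphy uniting that clade.
IV: derived state 'no' in Taxon 3 only — an autapomorphy, so it tells us nothing about relationships among taxa.
Most parsimonious ingroup topology: ((Taxon 7,(Taxon 5,(Taxon 2,Taxon 3))),Taxon 1).
Taxon 3 and Taxon 2 form a cherry on this tree, so they are sister taxa.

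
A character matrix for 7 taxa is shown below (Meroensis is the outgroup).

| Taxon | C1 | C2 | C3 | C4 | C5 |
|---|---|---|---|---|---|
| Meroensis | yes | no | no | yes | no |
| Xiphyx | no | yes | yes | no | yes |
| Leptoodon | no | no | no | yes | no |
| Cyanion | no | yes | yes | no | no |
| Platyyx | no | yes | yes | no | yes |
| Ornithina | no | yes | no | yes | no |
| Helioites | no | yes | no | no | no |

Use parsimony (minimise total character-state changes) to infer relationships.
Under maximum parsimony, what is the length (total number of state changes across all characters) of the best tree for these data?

5

Character polarity is set by the outgroup: the derived state is whichever differs from the outgroup's state, so for C1, C4 the derived state is 'no', and for the remaining characters it is 'yes'.
C1 (derived state 'no') is shared by all ingroup taxa — unites the whole ingroup.
C2 (derived state 'yes') is shared by Cyanion, Helioites, Ornithina, Platyyx, and Xiphyx — a synapomorphy uniting that clade.
Only Cyanion, Platyyx, and Xiphyx show the derived state 'yes' for C3, supporting them as a clade.
C4 (derived state 'no') is shared by Cyanion, Helioites, Platyyx, and Xiphyx — a synapomorphy uniting that clade.
C5: derived state 'yes' in Platyyx and Xiphyx only — synapomorphy for {Platyyx, Xiphyx}.
Most parsimonious ingroup topology: (((((Xiphyx,Platyyx),Cyanion),Helioites),Ornithina),Leptoodon).
Changes per character on this tree: C1: 1; C2: 1; C3: 1; C4: 1; C5: 1.
Total = 5.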